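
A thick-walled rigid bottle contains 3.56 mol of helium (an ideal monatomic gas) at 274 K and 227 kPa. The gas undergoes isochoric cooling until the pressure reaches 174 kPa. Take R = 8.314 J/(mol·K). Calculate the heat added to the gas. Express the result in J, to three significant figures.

Constant volume ⇒ W = 0, so Q = ΔU = nCᵥΔT with Cᵥ = 3R/2 = 12.47 J/(mol·K).
At constant V, T₂/T₁ = P₂/P₁ ⇒ ΔT = T₁(P₂/P₁ − 1) = 274·(174/227 − 1) = -63.97 K.
ΔU = (3.56)(12.47)(-63.97) = -2840 J.

Q ≈ -2840 J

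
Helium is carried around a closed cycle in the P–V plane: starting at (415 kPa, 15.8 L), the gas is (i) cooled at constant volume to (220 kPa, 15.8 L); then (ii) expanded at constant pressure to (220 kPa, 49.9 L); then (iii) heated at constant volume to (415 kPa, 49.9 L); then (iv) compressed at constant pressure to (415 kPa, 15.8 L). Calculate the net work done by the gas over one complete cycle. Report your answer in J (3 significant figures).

W_net ≈ -6650 J

Constant-volume legs do no work.
W(ii) = (220)(49.9 − 15.8) = 7502 J; W(iv) = (415)(15.8 − 49.9) = -14151 J.
W_net = 7502 − 14151 = -6649 J (the counter-clockwise enclosed area).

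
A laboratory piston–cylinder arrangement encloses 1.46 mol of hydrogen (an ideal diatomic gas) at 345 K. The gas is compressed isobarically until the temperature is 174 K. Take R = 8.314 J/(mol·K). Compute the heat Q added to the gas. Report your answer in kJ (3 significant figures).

Q ≈ -7.26 kJ

Isobaric: W = nRΔT = (1.46)(8.314)(-171) = -2076 J.
ΔU = nCᵥΔT with Cᵥ = 5R/2: ΔU = (1.46)(20.79)(-171) = -5189 J.
Q = ΔU + W = -5189 − 2076 = -7265 J.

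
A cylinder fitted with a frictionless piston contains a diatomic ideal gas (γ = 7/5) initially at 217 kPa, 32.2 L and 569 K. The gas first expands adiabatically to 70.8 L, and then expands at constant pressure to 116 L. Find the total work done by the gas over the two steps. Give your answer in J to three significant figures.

Step 1 (adiabatic): W = (P₁V₁ − P₂V₂)/(γ−1) = (6987 − 5099)/0.4 = 4722 J.
After step 1: P = 72.01 kPa, V = 70.8 L, T = 415.2 K.
Step 2 (isobaric): W = PΔV = (72.01 kPa)(116 − 70.8 L) = 3255 J.
W_total = 4722 + 3255 = 7977 J.

W_total ≈ 7980 J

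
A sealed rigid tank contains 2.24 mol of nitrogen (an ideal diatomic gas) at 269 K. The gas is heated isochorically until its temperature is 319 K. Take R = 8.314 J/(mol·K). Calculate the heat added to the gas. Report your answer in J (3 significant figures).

Constant volume ⇒ W = 0, so Q = ΔU = nCᵥΔT with Cᵥ = 5R/2 = 20.79 J/(mol·K).
ΔU = (2.24)(20.79)(319 − 269) = 2328 J.

Q ≈ 2330 J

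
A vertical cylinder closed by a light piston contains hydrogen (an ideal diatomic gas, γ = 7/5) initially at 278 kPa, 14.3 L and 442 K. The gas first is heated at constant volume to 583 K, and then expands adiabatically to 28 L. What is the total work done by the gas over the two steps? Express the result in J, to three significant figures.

W_total ≈ 3090 J

Step 1 (isochoric): W = 0 (constant volume).
After step 1: P = 366.7 kPa (V unchanged).
Step 2 (adiabatic): W = (P₁V₁ − P₂V₂)/(γ−1) = (5244 − 4008)/0.4 = 3090 J.
W_total = 0 + 3090 = 3090 J.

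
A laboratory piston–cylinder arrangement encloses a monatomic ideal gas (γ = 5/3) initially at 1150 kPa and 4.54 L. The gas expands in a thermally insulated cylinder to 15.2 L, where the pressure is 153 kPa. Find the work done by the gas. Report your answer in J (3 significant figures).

Adiabatic: W = (P₁V₁ − P₂V₂)/(γ − 1) with γ = 5/3.
P₁V₁ = 5221 J, P₂V₂ = 2326 J.
W = (5221 − 2326) / 0.6667 = 4343 J.

W ≈ 4340 J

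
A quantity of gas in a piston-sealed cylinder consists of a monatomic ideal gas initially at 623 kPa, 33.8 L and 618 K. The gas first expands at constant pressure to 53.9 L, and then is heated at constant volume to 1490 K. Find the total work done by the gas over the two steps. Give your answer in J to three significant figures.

W_total ≈ 12500 J

Step 1 (isobaric): W = PΔV = (623 kPa)(53.9 − 33.8 L) = 12522 J.
Step 2 (isochoric): W = 0 (constant volume).
W_total = 12522 + 0 = 12522 J.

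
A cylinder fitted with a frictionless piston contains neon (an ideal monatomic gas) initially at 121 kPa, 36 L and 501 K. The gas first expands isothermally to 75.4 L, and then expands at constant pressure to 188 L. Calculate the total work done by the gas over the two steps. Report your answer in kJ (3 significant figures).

Step 1 (isothermal): W = P₁V₁ ln(V₂/V₁) = (4356) ln(75.4/36) = 3220 J.
After step 1: P = 57.77 kPa, V = 75.4 L, T = 501 K.
Step 2 (isobaric): W = PΔV = (57.77 kPa)(188 − 75.4 L) = 6505 J.
W_total = 3220 + 6505 = 9725 J.

W_total ≈ 9.73 kJ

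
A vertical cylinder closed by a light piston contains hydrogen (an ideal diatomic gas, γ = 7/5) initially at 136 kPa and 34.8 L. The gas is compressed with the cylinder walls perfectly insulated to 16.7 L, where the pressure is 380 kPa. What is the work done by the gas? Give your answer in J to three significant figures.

W ≈ -4030 J

Adiabatic: W = (P₁V₁ − P₂V₂)/(γ − 1) with γ = 7/5.
P₁V₁ = 4733 J, P₂V₂ = 6346 J.
W = (4733 − 6346) / 0.4 = -4033 J.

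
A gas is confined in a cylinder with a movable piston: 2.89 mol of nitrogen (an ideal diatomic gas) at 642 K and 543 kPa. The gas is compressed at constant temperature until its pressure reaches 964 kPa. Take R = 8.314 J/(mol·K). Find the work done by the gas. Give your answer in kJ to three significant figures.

Isothermal process: W = nRT ln(V₂/V₁) = nRT ln(P₁/P₂).
W = (2.89)(8.314)(642) × ln(543/964)
  = 15426 × ln(0.5633) = 15426 × -0.574
W_by_gas = -8854 J.

W ≈ -8.85 kJ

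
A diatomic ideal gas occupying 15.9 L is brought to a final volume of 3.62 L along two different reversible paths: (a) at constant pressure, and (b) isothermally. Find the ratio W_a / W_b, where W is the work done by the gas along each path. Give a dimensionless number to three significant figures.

W_a / W_b ≈ 0.522

Path (a) isobaric: W = P₁(V₂ − V₁) → W_a/(P₁V₁) = -0.7723.
Path (b) isothermal: W = P₁V₁ ln(V₂/V₁) → W_b/(P₁V₁) = -1.48.
W_a / W_b = -0.7723 / -1.48 = 0.5219.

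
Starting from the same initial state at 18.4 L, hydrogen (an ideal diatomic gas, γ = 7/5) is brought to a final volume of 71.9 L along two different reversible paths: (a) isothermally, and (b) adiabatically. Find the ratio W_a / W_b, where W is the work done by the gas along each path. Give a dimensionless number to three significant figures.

Path (a) isothermal: W = P₁V₁ ln(V₂/V₁) → W_a/(P₁V₁) = 1.363.
Path (b) adiabatic: W = P₁V₁(1 − (V₁/V₂)^(γ−1))/(γ−1) → W_b/(P₁V₁) = 1.051.
W_a / W_b = 1.363 / 1.051 = 1.297.

W_a / W_b ≈ 1.30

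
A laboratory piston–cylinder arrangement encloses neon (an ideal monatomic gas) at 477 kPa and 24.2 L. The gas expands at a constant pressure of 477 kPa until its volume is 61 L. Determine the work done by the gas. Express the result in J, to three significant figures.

W ≈ 17600 J

Isobaric: W = P ΔV.
W = (477 kPa)(61 − 24.2 L) = (477)(36.8) = 17554 J.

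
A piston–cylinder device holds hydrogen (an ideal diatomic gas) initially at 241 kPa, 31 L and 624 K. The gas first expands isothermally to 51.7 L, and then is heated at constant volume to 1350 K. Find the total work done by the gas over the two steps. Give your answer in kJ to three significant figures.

Step 1 (isothermal): W = P₁V₁ ln(V₂/V₁) = (7471) ln(51.7/31) = 3821 J.
Step 2 (isochoric): W = 0 (constant volume).
W_total = 3821 + 0 = 3821 J.

W_total ≈ 3.82 kJ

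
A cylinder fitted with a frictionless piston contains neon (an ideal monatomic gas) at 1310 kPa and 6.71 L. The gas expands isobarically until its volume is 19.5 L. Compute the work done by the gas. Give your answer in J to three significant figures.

Isobaric: W = P ΔV.
W = (1310 kPa)(19.5 − 6.71 L) = (1310)(12.79) = 16755 J.

W ≈ 16800 J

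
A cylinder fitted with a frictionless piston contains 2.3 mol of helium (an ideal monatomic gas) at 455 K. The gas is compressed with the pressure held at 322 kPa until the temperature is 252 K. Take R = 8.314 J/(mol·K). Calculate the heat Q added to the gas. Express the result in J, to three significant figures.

Isobaric: W = nRΔT = (2.3)(8.314)(-203) = -3882 J.
ΔU = nCᵥΔT with Cᵥ = 3R/2: ΔU = (2.3)(12.47)(-203) = -5823 J.
Q = ΔU + W = -5823 − 3882 = -9705 J.

Q ≈ -9700 J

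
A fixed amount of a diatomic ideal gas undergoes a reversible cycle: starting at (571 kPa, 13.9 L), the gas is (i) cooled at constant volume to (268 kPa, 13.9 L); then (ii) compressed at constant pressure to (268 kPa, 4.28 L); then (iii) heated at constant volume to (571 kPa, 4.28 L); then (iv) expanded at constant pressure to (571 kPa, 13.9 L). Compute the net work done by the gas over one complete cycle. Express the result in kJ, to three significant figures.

W_net ≈ 2.91 kJ

Constant-volume legs do no work.
W(ii) = (268)(4.28 − 13.9) = -2578 J; W(iv) = (571)(13.9 − 4.28) = 5493 J.
W_net = -2578 + 5493 = 2915 J (the clockwise enclosed area).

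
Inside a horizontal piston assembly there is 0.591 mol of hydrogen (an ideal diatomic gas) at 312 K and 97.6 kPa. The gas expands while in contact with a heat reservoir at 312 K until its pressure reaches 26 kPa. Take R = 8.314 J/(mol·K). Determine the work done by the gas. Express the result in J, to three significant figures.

W ≈ 2030 J

Isothermal process: W = nRT ln(V₂/V₁) = nRT ln(P₁/P₂).
W = (0.591)(8.314)(312) × ln(97.6/26)
  = 1533 × ln(3.754) = 1533 × 1.323
W_by_gas = 2028 J.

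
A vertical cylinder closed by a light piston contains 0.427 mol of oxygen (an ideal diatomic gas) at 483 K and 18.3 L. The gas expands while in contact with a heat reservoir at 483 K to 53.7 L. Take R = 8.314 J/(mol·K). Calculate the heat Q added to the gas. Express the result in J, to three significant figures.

Isothermal ⇒ ΔU = 0, so Q = W = nRT ln(V₂/V₁).
Q = (0.427)(8.314)(483) ln(53.7/18.3) = 1715 × 1.077 = 1846 J.

Q ≈ 1850 J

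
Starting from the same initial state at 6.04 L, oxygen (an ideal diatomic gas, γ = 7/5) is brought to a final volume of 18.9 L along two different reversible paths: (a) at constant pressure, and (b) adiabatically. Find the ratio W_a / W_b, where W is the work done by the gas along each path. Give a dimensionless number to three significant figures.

W_a / W_b ≈ 2.32

Path (a) isobaric: W = P₁(V₂ − V₁) → W_a/(P₁V₁) = 2.129.
Path (b) adiabatic: W = P₁V₁(1 − (V₁/V₂)^(γ−1))/(γ−1) → W_b/(P₁V₁) = 0.9159.
W_a / W_b = 2.129 / 0.9159 = 2.325.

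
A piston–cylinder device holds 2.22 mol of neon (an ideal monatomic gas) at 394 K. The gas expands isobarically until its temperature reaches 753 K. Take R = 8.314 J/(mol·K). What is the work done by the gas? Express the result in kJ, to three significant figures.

Isobaric: W = P ΔV = nR ΔT.
W = (2.22)(8.314)(753 − 394) = 6626 J.

W ≈ 6.63 kJ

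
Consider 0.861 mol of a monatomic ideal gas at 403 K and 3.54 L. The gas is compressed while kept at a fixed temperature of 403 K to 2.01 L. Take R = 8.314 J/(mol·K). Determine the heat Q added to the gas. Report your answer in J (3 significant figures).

Q ≈ -1630 J

Isothermal ⇒ ΔU = 0, so Q = W = nRT ln(V₂/V₁).
Q = (0.861)(8.314)(403) ln(2.01/3.54) = 2885 × -0.566 = -1633 J.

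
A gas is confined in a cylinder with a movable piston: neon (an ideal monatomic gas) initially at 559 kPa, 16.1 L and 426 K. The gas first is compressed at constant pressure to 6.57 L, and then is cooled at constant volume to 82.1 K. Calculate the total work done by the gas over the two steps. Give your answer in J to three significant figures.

W_total ≈ -5330 J

Step 1 (isobaric): W = PΔV = (559 kPa)(6.57 − 16.1 L) = -5327 J.
Step 2 (isochoric): W = 0 (constant volume).
W_total = -5327 + 0 = -5327 J.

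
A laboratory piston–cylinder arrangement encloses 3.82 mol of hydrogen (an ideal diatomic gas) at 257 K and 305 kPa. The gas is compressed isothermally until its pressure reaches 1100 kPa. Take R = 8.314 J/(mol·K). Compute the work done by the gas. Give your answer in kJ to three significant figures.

Isothermal process: W = nRT ln(V₂/V₁) = nRT ln(P₁/P₂).
W = (3.82)(8.314)(257) × ln(305/1100)
  = 8162 × ln(0.2773) = 8162 × -1.283
W_by_gas = -10470 J.

W ≈ -10.5 kJ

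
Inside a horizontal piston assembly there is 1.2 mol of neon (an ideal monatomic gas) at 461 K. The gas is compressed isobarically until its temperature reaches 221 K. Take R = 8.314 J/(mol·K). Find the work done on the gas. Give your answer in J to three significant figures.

W ≈ 2390 J

Isobaric: W = P ΔV = nR ΔT.
W = (1.2)(8.314)(221 − 461) = -2394 J.
Work on gas = −W_by = 2394 J.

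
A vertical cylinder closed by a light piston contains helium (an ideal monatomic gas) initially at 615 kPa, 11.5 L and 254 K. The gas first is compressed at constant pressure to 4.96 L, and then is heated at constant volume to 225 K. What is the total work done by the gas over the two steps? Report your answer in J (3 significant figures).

Step 1 (isobaric): W = PΔV = (615 kPa)(4.96 − 11.5 L) = -4022 J.
Step 2 (isochoric): W = 0 (constant volume).
W_total = -4022 + 0 = -4022 J.

W_total ≈ -4020 J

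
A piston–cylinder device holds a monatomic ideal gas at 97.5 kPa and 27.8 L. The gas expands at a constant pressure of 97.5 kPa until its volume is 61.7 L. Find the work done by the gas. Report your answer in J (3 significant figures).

Isobaric: W = P ΔV.
W = (97.5 kPa)(61.7 − 27.8 L) = (97.5)(33.9) = 3305 J.

W ≈ 3310 J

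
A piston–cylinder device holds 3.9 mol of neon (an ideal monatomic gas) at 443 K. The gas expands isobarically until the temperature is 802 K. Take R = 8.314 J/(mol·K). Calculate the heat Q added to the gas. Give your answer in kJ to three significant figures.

Isobaric: W = nRΔT = (3.9)(8.314)(359) = 11640 J.
ΔU = nCᵥΔT with Cᵥ = 3R/2: ΔU = (3.9)(12.47)(359) = 17461 J.
Q = ΔU + W = 17461 + 11640 = 29101 J.

Q ≈ 29.1 kJ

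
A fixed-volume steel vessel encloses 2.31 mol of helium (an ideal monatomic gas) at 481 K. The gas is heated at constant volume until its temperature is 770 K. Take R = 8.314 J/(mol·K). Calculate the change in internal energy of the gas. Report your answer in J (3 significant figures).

Constant volume ⇒ W = 0, so Q = ΔU = nCᵥΔT with Cᵥ = 3R/2 = 12.47 J/(mol·K).
ΔU = (2.31)(12.47)(770 − 481) = 8326 J.

ΔU ≈ 8330 J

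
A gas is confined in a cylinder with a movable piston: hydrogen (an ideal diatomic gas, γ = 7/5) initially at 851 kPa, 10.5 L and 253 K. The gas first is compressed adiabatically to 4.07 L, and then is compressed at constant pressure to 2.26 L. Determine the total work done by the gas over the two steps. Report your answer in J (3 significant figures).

Step 1 (adiabatic): W = (P₁V₁ − P₂V₂)/(γ−1) = (8936 − 13054)/0.4 = -10297 J.
After step 1: P = 3207 kPa, V = 4.07 L, T = 369.6 K.
Step 2 (isobaric): W = PΔV = (3207 kPa)(2.26 − 4.07 L) = -5806 J.
W_total = -10297 − 5806 = -16103 J.

W_total ≈ -16100 J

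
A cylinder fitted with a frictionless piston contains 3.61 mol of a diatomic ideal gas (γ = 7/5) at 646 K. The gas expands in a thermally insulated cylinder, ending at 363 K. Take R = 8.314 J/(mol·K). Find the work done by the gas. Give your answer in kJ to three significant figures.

Adiabatic ⇒ Q = 0, so W_by = −ΔU = nCᵥ(T₁ − T₂).
Cᵥ = 5R/2 = 20.79 J/(mol·K).
W = (3.61)(20.79)(646 − 363) = 21235 J.

W ≈ 21.2 kJ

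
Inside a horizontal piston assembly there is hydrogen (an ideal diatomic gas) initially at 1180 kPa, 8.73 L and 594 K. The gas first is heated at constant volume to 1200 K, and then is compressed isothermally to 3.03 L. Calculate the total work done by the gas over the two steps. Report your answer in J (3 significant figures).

Step 1 (isochoric): W = 0 (constant volume).
After step 1: P = 2384 kPa (V unchanged).
Step 2 (isothermal): W = P₁V₁ ln(V₂/V₁) = (20811) ln(3.03/8.73) = -22022 J.
W_total = 0 − 22022 = -22022 J.

W_total ≈ -22000 J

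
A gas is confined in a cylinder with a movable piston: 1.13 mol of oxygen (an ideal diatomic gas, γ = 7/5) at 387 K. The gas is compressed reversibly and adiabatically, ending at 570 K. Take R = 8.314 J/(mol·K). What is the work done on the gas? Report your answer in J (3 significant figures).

W ≈ 4300 J

Adiabatic ⇒ Q = 0, so W_by = −ΔU = nCᵥ(T₁ − T₂).
Cᵥ = 5R/2 = 20.79 J/(mol·K).
W = (1.13)(20.79)(387 − 570) = -4298 J.
Work on gas = −W_by = 4298 J.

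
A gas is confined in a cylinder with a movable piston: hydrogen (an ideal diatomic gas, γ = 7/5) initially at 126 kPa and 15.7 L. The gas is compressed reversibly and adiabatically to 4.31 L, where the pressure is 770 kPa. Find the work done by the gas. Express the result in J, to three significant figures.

W ≈ -3350 J

Adiabatic: W = (P₁V₁ − P₂V₂)/(γ − 1) with γ = 7/5.
P₁V₁ = 1978 J, P₂V₂ = 3319 J.
W = (1978 − 3319) / 0.4 = -3351 J.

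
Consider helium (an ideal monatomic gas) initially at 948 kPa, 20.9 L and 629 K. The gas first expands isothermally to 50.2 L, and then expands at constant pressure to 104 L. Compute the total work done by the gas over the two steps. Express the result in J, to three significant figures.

Step 1 (isothermal): W = P₁V₁ ln(V₂/V₁) = (19813) ln(50.2/20.9) = 17362 J.
After step 1: P = 394.7 kPa, V = 50.2 L, T = 629 K.
Step 2 (isobaric): W = PΔV = (394.7 kPa)(104 − 50.2 L) = 21234 J.
W_total = 17362 + 21234 = 38596 J.

W_total ≈ 38600 J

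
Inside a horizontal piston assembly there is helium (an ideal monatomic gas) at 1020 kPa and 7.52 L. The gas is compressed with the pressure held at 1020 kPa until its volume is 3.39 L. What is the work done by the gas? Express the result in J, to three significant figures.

W ≈ -4210 J

Isobaric: W = P ΔV.
W = (1020 kPa)(3.39 − 7.52 L) = (1020)(-4.13) = -4213 J.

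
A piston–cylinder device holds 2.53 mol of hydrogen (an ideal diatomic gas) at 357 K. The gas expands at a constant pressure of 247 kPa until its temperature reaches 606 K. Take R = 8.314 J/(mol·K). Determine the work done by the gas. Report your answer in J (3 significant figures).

W ≈ 5240 J

Isobaric: W = P ΔV = nR ΔT.
W = (2.53)(8.314)(606 − 357) = 5238 J.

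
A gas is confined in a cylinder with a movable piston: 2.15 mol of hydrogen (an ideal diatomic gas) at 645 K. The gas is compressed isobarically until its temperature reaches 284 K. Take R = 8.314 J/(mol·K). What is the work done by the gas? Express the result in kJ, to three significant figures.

W ≈ -6.45 kJ

Isobaric: W = P ΔV = nR ΔT.
W = (2.15)(8.314)(284 − 645) = -6453 J.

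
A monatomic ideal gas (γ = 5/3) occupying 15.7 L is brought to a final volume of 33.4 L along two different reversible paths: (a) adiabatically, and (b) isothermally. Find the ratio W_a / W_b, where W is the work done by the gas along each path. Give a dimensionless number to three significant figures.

Path (a) adiabatic: W = P₁V₁(1 − (V₁/V₂)^(γ−1))/(γ−1) → W_a/(P₁V₁) = 0.5932.
Path (b) isothermal: W = P₁V₁ ln(V₂/V₁) → W_b/(P₁V₁) = 0.7549.
W_a / W_b = 0.5932 / 0.7549 = 0.7858.

W_a / W_b ≈ 0.786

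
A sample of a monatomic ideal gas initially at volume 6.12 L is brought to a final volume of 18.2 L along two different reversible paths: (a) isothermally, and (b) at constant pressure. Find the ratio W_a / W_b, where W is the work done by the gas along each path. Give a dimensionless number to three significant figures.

Path (a) isothermal: W = P₁V₁ ln(V₂/V₁) → W_a/(P₁V₁) = 1.09.
Path (b) isobaric: W = P₁(V₂ − V₁) → W_b/(P₁V₁) = 1.974.
W_a / W_b = 1.09 / 1.974 = 0.5521.

W_a / W_b ≈ 0.552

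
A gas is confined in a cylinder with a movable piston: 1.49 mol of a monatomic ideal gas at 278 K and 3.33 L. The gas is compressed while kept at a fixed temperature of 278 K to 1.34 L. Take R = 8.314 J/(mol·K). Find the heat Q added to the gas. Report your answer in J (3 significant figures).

Q ≈ -3130 J

Isothermal ⇒ ΔU = 0, so Q = W = nRT ln(V₂/V₁).
Q = (1.49)(8.314)(278) ln(1.34/3.33) = 3444 × -0.9103 = -3135 J.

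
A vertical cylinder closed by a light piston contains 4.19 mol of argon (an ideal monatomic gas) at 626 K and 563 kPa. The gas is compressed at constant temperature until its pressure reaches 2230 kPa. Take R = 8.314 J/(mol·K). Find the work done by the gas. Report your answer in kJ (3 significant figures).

W ≈ -30.0 kJ

Isothermal process: W = nRT ln(V₂/V₁) = nRT ln(P₁/P₂).
W = (4.19)(8.314)(626) × ln(563/2230)
  = 21807 × ln(0.2525) = 21807 × -1.376
W_by_gas = -30017 J.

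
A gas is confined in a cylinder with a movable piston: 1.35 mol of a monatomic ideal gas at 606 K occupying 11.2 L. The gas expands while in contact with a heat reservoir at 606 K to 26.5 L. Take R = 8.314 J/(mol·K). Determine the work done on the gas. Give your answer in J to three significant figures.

W ≈ -5860 J

Isothermal: W = nRT ln(V₂/V₁).
W = (1.35)(8.314)(606) × ln(26.5/11.2)
  = 6802 × 0.8612
W_by_gas = 5858 J; work on gas = −W_by = -5858 J.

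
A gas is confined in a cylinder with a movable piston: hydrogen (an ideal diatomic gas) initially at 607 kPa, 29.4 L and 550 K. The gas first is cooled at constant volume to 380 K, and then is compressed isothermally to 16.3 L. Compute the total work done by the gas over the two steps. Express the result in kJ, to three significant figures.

Step 1 (isochoric): W = 0 (constant volume).
After step 1: P = 419.4 kPa (V unchanged).
Step 2 (isothermal): W = P₁V₁ ln(V₂/V₁) = (12330) ln(16.3/29.4) = -7272 J.
W_total = 0 − 7272 = -7272 J.

W_total ≈ -7.27 kJ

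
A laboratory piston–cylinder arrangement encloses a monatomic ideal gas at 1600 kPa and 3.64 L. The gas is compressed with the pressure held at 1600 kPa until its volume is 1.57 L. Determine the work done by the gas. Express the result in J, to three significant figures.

Isobaric: W = P ΔV.
W = (1600 kPa)(1.57 − 3.64 L) = (1600)(-2.07) = -3312 J.

W ≈ -3310 J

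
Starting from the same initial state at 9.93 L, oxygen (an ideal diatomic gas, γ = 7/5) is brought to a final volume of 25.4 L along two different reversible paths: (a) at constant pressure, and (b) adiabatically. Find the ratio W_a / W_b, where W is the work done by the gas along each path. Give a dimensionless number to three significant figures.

Path (a) isobaric: W = P₁(V₂ − V₁) → W_a/(P₁V₁) = 1.558.
Path (b) adiabatic: W = P₁V₁(1 − (V₁/V₂)^(γ−1))/(γ−1) → W_b/(P₁V₁) = 0.7829.
W_a / W_b = 1.558 / 0.7829 = 1.99.

W_a / W_b ≈ 1.99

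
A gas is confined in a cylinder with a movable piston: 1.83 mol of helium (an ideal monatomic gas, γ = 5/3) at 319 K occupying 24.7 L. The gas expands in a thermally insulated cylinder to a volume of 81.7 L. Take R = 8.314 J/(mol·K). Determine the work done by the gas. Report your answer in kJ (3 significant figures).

Adiabatic: TV^(γ−1) = const with γ = 5/3.
T₂ = T₁ (V₁/V₂)^(γ−1) = 319 × (24.7/81.7)^0.667 = 319 × 0.4505 = 143.7 K.
W_by = nCᵥ(T₁ − T₂) = (1.83)(12.47)(319 − 143.7) = 4001 J.

W ≈ 4.00 kJ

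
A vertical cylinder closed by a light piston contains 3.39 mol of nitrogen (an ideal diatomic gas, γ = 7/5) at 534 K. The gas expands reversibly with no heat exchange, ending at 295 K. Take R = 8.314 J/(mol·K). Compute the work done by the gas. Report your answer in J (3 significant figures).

W ≈ 16800 J

Adiabatic ⇒ Q = 0, so W_by = −ΔU = nCᵥ(T₁ − T₂).
Cᵥ = 5R/2 = 20.79 J/(mol·K).
W = (3.39)(20.79)(534 − 295) = 16840 J.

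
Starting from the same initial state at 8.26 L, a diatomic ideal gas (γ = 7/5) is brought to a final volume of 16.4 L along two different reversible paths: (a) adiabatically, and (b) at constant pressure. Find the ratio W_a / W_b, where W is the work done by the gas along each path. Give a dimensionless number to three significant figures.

W_a / W_b ≈ 0.609

Path (a) adiabatic: W = P₁V₁(1 − (V₁/V₂)^(γ−1))/(γ−1) → W_a/(P₁V₁) = 0.5998.
Path (b) isobaric: W = P₁(V₂ − V₁) → W_b/(P₁V₁) = 0.9855.
W_a / W_b = 0.5998 / 0.9855 = 0.6087.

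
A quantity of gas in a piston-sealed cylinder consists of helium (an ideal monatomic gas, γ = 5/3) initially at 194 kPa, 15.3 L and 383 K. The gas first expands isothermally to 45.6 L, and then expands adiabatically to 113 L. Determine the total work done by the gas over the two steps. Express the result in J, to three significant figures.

W_total ≈ 5260 J

Step 1 (isothermal): W = P₁V₁ ln(V₂/V₁) = (2968) ln(45.6/15.3) = 3241 J.
After step 1: P = 65.09 kPa, V = 45.6 L, T = 383 K.
Step 2 (adiabatic): W = (P₁V₁ − P₂V₂)/(γ−1) = (2968 − 1621)/0.667 = 2021 J.
W_total = 3241 + 2021 = 5262 J.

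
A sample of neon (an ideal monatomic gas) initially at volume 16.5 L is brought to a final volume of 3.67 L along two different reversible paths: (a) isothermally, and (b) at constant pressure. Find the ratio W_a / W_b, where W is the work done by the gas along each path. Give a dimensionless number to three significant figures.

W_a / W_b ≈ 1.93

Path (a) isothermal: W = P₁V₁ ln(V₂/V₁) → W_a/(P₁V₁) = -1.503.
Path (b) isobaric: W = P₁(V₂ − V₁) → W_b/(P₁V₁) = -0.7776.
W_a / W_b = -1.503 / -0.7776 = 1.933.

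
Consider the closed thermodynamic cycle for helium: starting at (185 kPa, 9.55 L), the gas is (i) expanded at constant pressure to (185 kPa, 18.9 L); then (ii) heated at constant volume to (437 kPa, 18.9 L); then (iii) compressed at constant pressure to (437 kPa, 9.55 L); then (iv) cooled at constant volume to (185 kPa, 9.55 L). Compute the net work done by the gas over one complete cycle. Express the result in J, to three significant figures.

Constant-volume legs do no work.
W(i) = (185)(18.9 − 9.55) = 1730 J; W(iii) = (437)(9.55 − 18.9) = -4086 J.
W_net = 1730 − 4086 = -2356 J (the counter-clockwise enclosed area).

W_net ≈ -2360 J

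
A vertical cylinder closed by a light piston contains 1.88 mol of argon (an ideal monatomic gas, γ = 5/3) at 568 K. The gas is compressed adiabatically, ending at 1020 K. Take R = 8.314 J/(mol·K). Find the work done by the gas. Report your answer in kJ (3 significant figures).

W ≈ -10.6 kJ

Adiabatic ⇒ Q = 0, so W_by = −ΔU = nCᵥ(T₁ − T₂).
Cᵥ = 3R/2 = 12.47 J/(mol·K).
W = (1.88)(12.47)(568 − 1020) = -10597 J.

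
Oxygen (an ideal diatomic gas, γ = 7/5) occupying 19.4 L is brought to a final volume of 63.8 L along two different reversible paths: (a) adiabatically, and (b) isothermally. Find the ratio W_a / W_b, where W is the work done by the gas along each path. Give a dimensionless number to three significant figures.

W_a / W_b ≈ 0.796

Path (a) adiabatic: W = P₁V₁(1 − (V₁/V₂)^(γ−1))/(γ−1) → W_a/(P₁V₁) = 0.9471.
Path (b) isothermal: W = P₁V₁ ln(V₂/V₁) → W_b/(P₁V₁) = 1.19.
W_a / W_b = 0.9471 / 1.19 = 0.7956.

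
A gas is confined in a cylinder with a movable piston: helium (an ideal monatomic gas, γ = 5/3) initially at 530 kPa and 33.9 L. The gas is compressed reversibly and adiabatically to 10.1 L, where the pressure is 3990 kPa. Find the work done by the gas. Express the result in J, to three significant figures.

W ≈ -33500 J

Adiabatic: W = (P₁V₁ − P₂V₂)/(γ − 1) with γ = 5/3.
P₁V₁ = 17967 J, P₂V₂ = 40299 J.
W = (17967 − 40299) / 0.6667 = -33498 J.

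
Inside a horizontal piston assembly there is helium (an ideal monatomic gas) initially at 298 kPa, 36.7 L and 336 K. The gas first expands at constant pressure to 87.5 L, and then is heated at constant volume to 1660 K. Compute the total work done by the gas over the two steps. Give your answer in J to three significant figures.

Step 1 (isobaric): W = PΔV = (298 kPa)(87.5 − 36.7 L) = 15138 J.
Step 2 (isochoric): W = 0 (constant volume).
W_total = 15138 + 0 = 15138 J.

W_total ≈ 15100 J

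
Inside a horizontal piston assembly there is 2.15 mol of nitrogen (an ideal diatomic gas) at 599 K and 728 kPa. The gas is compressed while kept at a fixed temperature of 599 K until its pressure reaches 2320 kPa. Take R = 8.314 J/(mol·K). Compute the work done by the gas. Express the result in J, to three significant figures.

Isothermal process: W = nRT ln(V₂/V₁) = nRT ln(P₁/P₂).
W = (2.15)(8.314)(599) × ln(728/2320)
  = 10707 × ln(0.3138) = 10707 × -1.159
W_by_gas = -12410 J.

W ≈ -12400 J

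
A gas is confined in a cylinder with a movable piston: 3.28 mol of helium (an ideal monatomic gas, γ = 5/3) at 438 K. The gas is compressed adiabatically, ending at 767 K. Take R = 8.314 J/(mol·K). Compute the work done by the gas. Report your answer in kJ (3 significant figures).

W ≈ -13.5 kJ

Adiabatic ⇒ Q = 0, so W_by = −ΔU = nCᵥ(T₁ − T₂).
Cᵥ = 3R/2 = 12.47 J/(mol·K).
W = (3.28)(12.47)(438 − 767) = -13458 J.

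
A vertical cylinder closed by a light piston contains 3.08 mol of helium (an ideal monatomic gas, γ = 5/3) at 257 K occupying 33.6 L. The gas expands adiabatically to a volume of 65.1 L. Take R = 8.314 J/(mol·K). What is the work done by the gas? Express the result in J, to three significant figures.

W ≈ 3520 J

Adiabatic: TV^(γ−1) = const with γ = 5/3.
T₂ = T₁ (V₁/V₂)^(γ−1) = 257 × (33.6/65.1)^0.667 = 257 × 0.6434 = 165.4 K.
W_by = nCᵥ(T₁ − T₂) = (3.08)(12.47)(257 − 165.4) = 3520 J.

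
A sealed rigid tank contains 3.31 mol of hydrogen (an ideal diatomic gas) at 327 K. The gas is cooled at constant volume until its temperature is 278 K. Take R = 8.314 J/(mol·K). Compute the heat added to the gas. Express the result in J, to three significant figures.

Q ≈ -3370 J

Constant volume ⇒ W = 0, so Q = ΔU = nCᵥΔT with Cᵥ = 5R/2 = 20.79 J/(mol·K).
ΔU = (3.31)(20.79)(278 − 327) = -3371 J.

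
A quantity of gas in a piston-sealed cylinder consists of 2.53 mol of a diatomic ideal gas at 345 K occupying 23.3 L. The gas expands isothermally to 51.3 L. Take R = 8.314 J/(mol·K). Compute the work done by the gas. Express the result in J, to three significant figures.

W ≈ 5730 J

Isothermal: W = nRT ln(V₂/V₁).
W = (2.53)(8.314)(345) × ln(51.3/23.3)
  = 7257 × 0.7892
W_by_gas = 5727 J.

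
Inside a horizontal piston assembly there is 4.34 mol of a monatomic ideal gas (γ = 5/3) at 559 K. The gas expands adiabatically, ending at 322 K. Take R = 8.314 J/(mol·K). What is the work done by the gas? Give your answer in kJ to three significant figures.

W ≈ 12.8 kJ

Adiabatic ⇒ Q = 0, so W_by = −ΔU = nCᵥ(T₁ − T₂).
Cᵥ = 3R/2 = 12.47 J/(mol·K).
W = (4.34)(12.47)(559 − 322) = 12827 J.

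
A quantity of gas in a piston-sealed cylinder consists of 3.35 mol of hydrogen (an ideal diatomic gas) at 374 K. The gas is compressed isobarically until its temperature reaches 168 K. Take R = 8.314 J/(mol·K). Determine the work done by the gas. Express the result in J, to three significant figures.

W ≈ -5740 J

Isobaric: W = P ΔV = nR ΔT.
W = (3.35)(8.314)(168 − 374) = -5737 J.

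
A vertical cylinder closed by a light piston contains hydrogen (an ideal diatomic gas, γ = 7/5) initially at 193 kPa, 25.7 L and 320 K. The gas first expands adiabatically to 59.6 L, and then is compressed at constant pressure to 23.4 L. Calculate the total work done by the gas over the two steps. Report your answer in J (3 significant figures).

W_total ≈ 1390 J

Step 1 (adiabatic): W = (P₁V₁ − P₂V₂)/(γ−1) = (4960 − 3543)/0.4 = 3543 J.
After step 1: P = 59.45 kPa, V = 59.6 L, T = 228.6 K.
Step 2 (isobaric): W = PΔV = (59.45 kPa)(23.4 − 59.6 L) = -2152 J.
W_total = 3543 − 2152 = 1391 J.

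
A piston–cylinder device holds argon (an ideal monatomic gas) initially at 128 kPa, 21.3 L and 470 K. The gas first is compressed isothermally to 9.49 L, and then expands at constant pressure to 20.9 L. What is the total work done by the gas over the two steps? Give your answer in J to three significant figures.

W_total ≈ 1070 J

Step 1 (isothermal): W = P₁V₁ ln(V₂/V₁) = (2726) ln(9.49/21.3) = -2204 J.
After step 1: P = 287.3 kPa, V = 9.49 L, T = 470 K.
Step 2 (isobaric): W = PΔV = (287.3 kPa)(20.9 − 9.49 L) = 3278 J.
W_total = -2204 + 3278 = 1074 J.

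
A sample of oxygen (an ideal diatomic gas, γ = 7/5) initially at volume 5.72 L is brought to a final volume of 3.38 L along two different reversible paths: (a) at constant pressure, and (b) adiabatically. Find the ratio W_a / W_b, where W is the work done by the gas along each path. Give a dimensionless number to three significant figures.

Path (a) isobaric: W = P₁(V₂ − V₁) → W_a/(P₁V₁) = -0.4091.
Path (b) adiabatic: W = P₁V₁(1 − (V₁/V₂)^(γ−1))/(γ−1) → W_b/(P₁V₁) = -0.5855.
W_a / W_b = -0.4091 / -0.5855 = 0.6987.

W_a / W_b ≈ 0.699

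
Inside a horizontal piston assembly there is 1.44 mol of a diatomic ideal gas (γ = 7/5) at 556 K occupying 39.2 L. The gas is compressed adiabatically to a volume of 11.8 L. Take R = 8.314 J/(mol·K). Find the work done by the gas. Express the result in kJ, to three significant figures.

W ≈ -10.3 kJ

Adiabatic: TV^(γ−1) = const with γ = 7/5.
T₂ = T₁ (V₁/V₂)^(γ−1) = 556 × (39.2/11.8)^0.4 = 556 × 1.616 = 898.7 K.
W_by = nCᵥ(T₁ − T₂) = (1.44)(20.79)(556 − 898.7) = -10258 J.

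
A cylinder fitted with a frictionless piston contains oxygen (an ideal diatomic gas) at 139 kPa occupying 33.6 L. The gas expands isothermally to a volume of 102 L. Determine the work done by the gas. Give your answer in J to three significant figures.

W ≈ 5190 J

Isothermal: W = nRT ln(V₂/V₁) = P₁V₁ ln(V₂/V₁).
P₁V₁ = (139 kPa)(33.6 L) = 4670 J.
W = 4670 × ln(102/33.6) = 4670 × 1.11
W_by_gas = 5186 J.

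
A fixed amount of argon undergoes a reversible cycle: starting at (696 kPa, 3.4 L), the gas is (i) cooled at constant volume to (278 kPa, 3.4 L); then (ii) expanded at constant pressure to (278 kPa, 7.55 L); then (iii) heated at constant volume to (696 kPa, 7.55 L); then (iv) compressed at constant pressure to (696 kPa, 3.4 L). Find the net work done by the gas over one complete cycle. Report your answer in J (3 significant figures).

W_net ≈ -1730 J

Constant-volume legs do no work.
W(ii) = (278)(7.55 − 3.4) = 1154 J; W(iv) = (696)(3.4 − 7.55) = -2888 J.
W_net = 1154 − 2888 = -1735 J (the counter-clockwise enclosed area).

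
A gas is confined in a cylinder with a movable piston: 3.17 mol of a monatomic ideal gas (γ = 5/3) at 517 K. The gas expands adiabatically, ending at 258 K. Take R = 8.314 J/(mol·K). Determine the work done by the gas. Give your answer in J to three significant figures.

Adiabatic ⇒ Q = 0, so W_by = −ΔU = nCᵥ(T₁ − T₂).
Cᵥ = 3R/2 = 12.47 J/(mol·K).
W = (3.17)(12.47)(517 − 258) = 10239 J.

W ≈ 10200 J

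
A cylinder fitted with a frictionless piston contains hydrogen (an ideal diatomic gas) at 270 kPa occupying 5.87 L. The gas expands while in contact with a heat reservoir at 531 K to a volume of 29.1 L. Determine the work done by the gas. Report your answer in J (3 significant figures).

Isothermal: W = nRT ln(V₂/V₁) = P₁V₁ ln(V₂/V₁).
P₁V₁ = (270 kPa)(5.87 L) = 1585 J.
W = 1585 × ln(29.1/5.87) = 1585 × 1.601
W_by_gas = 2537 J.

W ≈ 2540 J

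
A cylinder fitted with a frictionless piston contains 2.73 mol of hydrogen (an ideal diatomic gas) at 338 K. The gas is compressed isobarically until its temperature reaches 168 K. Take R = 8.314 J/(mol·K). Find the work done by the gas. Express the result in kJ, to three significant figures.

Isobaric: W = P ΔV = nR ΔT.
W = (2.73)(8.314)(168 − 338) = -3859 J.

W ≈ -3.86 kJ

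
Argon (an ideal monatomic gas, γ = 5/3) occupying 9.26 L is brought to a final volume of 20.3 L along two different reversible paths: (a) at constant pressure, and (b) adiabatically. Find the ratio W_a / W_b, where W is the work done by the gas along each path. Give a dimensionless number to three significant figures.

W_a / W_b ≈ 1.95

Path (a) isobaric: W = P₁(V₂ − V₁) → W_a/(P₁V₁) = 1.192.
Path (b) adiabatic: W = P₁V₁(1 − (V₁/V₂)^(γ−1))/(γ−1) → W_b/(P₁V₁) = 0.6111.
W_a / W_b = 1.192 / 0.6111 = 1.951.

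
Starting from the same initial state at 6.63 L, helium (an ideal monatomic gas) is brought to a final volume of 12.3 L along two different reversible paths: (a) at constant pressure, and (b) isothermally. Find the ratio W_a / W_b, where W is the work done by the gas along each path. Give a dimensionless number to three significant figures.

W_a / W_b ≈ 1.38

Path (a) isobaric: W = P₁(V₂ − V₁) → W_a/(P₁V₁) = 0.8552.
Path (b) isothermal: W = P₁V₁ ln(V₂/V₁) → W_b/(P₁V₁) = 0.618.
W_a / W_b = 0.8552 / 0.618 = 1.384.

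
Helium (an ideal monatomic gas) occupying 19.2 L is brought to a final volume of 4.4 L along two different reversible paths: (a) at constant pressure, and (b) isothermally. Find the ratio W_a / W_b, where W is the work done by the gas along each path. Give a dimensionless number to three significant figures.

Path (a) isobaric: W = P₁(V₂ − V₁) → W_a/(P₁V₁) = -0.7708.
Path (b) isothermal: W = P₁V₁ ln(V₂/V₁) → W_b/(P₁V₁) = -1.473.
W_a / W_b = -0.7708 / -1.473 = 0.5232.

W_a / W_b ≈ 0.523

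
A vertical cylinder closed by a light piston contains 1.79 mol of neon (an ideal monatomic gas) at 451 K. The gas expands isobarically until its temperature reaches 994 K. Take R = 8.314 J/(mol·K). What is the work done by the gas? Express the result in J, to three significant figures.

W ≈ 8080 J

Isobaric: W = P ΔV = nR ΔT.
W = (1.79)(8.314)(994 − 451) = 8081 J.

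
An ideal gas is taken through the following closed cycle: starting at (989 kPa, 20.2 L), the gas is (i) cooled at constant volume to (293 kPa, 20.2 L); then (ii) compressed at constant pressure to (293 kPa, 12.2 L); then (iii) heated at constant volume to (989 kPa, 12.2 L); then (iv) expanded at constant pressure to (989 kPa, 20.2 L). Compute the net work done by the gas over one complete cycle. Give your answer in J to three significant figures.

W_net ≈ 5570 J

Constant-volume legs do no work.
W(ii) = (293)(12.2 − 20.2) = -2344 J; W(iv) = (989)(20.2 − 12.2) = 7912 J.
W_net = -2344 + 7912 = 5568 J (the clockwise enclosed area).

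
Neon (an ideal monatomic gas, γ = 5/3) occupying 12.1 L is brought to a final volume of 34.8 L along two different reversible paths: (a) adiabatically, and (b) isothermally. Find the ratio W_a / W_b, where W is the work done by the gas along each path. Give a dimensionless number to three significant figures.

W_a / W_b ≈ 0.718

Path (a) adiabatic: W = P₁V₁(1 − (V₁/V₂)^(γ−1))/(γ−1) → W_a/(P₁V₁) = 0.7583.
Path (b) isothermal: W = P₁V₁ ln(V₂/V₁) → W_b/(P₁V₁) = 1.056.
W_a / W_b = 0.7583 / 1.056 = 0.7178.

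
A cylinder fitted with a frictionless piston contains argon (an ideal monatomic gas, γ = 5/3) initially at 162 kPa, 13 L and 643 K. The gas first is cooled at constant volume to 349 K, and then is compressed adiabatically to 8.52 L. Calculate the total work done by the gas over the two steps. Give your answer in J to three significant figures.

Step 1 (isochoric): W = 0 (constant volume).
After step 1: P = 87.93 kPa (V unchanged).
Step 2 (adiabatic): W = (P₁V₁ − P₂V₂)/(γ−1) = (1143 − 1515)/0.667 = -557.9 J.
W_total = 0 − 557.9 = -557.9 J.

W_total ≈ -558 J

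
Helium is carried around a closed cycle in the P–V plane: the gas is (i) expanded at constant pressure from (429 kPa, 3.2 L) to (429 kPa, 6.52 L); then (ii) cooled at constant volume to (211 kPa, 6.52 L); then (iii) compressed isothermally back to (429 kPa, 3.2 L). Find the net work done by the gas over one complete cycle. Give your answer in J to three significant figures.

Leg (i): W = PΔV = (429)(6.52 − 3.2) = 1424 J.
Leg (ii): W = 0.
Leg (iii): W = PᵢVᵢ ln(V_f/Vᵢ) = (1376) ln(3.2/6.52) = -979.1 J.
W_net = 1424 − 979.1 = 445.1 J.

W_net ≈ 445 J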